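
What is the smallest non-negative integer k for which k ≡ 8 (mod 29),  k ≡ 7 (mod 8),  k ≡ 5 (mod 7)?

327

From k ≡ 8 (mod 29) write k = 8 + 29t. Substituting into k ≡ 7 (mod 8) gives 29t ≡ 7 (mod 8), and since 5⁻¹ ≡ 5 (mod 8), t ≡ 3. Hence k ≡ 8 + 29·3 = 95 (mod 232).
From k ≡ 95 (mod 232) write k = 95 + 232t. Substituting into k ≡ 5 (mod 7) gives 232t ≡ 1 (mod 7), and since 1⁻¹ ≡ 1 (mod 7), t ≡ 1. Hence k ≡ 95 + 232·1 = 327 (mod 1624).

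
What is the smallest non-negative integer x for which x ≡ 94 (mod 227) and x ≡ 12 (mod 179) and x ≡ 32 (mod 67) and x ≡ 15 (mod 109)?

222456916

From x ≡ 94 (mod 227) write x = 94 + 227t. Substituting into x ≡ 12 (mod 179) gives 227t ≡ 97 (mod 179), and since 48⁻¹ ≡ 138 (mod 179), t ≡ 140. Hence x ≡ 94 + 227·140 = 31874 (mod 40633).
From x ≡ 31874 (mod 40633) write x = 31874 + 40633t. Substituting into x ≡ 32 (mod 67) gives 40633t ≡ 50 (mod 67), and since 31⁻¹ ≡ 13 (mod 67), t ≡ 47. Hence x ≡ 31874 + 40633·47 = 1941625 (mod 2722411).
From x ≡ 1941625 (mod 2722411) write x = 1941625 + 2722411t. Substituting into x ≡ 15 (mod 109) gives 2722411t ≡ 7 (mod 109), and since 27⁻¹ ≡ 105 (mod 109), t ≡ 81. Hence x ≡ 1941625 + 2722411·81 = 222456916 (mod 296742799).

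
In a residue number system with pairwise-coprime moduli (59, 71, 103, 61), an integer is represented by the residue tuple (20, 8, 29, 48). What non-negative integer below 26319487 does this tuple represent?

24396815

The moduli are pairwise coprime; N = 59·71·103·61 = 26319487.
N/59 = 446093; 446093 ≡ 53 (mod 59); 53·49 ≡ 1, so inverse 49.
N/71 = 370697; 370697 ≡ 6 (mod 71); 6·12 ≡ 1, so inverse 12.
N/103 = 255529; 255529 ≡ 89 (mod 103); 89·22 ≡ 1, so inverse 22.
N/61 = 431467; 431467 ≡ 14 (mod 61); 14·48 ≡ 1, so inverse 48.
x ≡ 20·446093·49 + 8·370697·12 + 29·255529·22 + 48·431467·48 = 1629885522.
1629885522 mod 26319487 = 24396815.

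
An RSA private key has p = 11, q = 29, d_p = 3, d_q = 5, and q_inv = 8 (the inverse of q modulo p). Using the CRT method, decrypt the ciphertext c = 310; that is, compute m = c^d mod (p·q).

m₁ = c^(d_p) mod p: c ≡ 2 (mod 11), and 2^3 mod 11 = 8.
m₂ = c^(d_q) mod q: c ≡ 20 (mod 29), and 20^5 mod 29 = 24.
h = q_inv·(m₁ − m₂) mod p = 8·(8 − 24) mod 11 = 4.
m = m₂ + h·q = 24 + 4·29 = 140.

140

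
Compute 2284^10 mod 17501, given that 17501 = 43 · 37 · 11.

10000

Mod 43: 2284 ≡ 5; 5^10 ≡ 24 (mod 43).
Mod 37: 2284 ≡ 27; 27^10 ≡ 10 (mod 37).
Mod 11: 2284 ≡ 7; since 10 | 10, by Fermat 7^10 ≡ 1 (mod 11).
Combine by CRT: x ≡ 24 (mod 43), x ≡ 10 (mod 37), x ≡ 1 (mod 11) ⇒ x ≡ 10000 (mod 17501).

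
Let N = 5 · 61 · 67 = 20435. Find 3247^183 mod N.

Mod 5: 3247 ≡ 2; by Fermat, exponent reduces to 183 mod 4 = 3; 2^3 ≡ 3 (mod 5).
Mod 61: 3247 ≡ 14; by Fermat, exponent reduces to 183 mod 60 = 3; 14^3 ≡ 60 (mod 61).
Mod 67: 3247 ≡ 31; by Fermat, exponent reduces to 183 mod 66 = 51; 31^51 ≡ 52 (mod 67).
Combine by CRT: x ≡ 3 (mod 5), x ≡ 60 (mod 61), x ≡ 52 (mod 67) ⇒ x ≡ 6953 (mod 20435).

6953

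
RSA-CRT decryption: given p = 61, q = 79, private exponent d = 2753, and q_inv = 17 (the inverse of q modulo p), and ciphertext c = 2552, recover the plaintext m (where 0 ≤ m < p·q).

1715

d_p = d mod (p−1) = 2753 mod 60 = 53; d_q = d mod (q−1) = 23.
m₁ = c^(d_p) mod p: c ≡ 51 (mod 61), and 51^53 mod 61 = 7.
m₂ = c^(d_q) mod q: c ≡ 24 (mod 79), and 24^23 mod 79 = 56.
h = q_inv·(m₁ − m₂) mod p = 17·(7 − 56) mod 61 = 21.
m = m₂ + h·q = 56 + 21·79 = 1715.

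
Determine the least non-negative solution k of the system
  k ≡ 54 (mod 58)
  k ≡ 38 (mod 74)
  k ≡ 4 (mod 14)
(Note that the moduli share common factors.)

2258

gcd(58, 74) = 2 and 2 | (38 − 54), so the pair is consistent; merging gives k ≡ 112 (mod 2146), where 2146 = lcm(58, 74).
gcd(2146, 14) = 2 and 2 | (4 − 112), so the pair is consistent; merging gives k ≡ 2258 (mod 15022), where 15022 = lcm(2146, 14).
The solution is unique modulo lcm(58, 74, 14) = 15022.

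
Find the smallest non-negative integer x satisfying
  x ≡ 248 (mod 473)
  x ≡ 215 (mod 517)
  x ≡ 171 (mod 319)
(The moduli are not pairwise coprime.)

61738

gcd(473, 517) = 11 and 11 | (215 − 248), so the pair is consistent; merging gives x ≡ 17276 (mod 22231), where 22231 = lcm(473, 517).
gcd(22231, 319) = 11 and 11 | (171 − 17276), so the pair is consistent; merging gives x ≡ 61738 (mod 644699), where 644699 = lcm(22231, 319).
The solution is unique modulo lcm(473, 517, 319) = 644699.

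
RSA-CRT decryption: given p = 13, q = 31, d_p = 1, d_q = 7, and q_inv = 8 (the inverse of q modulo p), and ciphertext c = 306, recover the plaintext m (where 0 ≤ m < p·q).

46

m₁ = c^(d_p) mod p: c ≡ 7 (mod 13), and 7^1 mod 13 = 7.
m₂ = c^(d_q) mod q: c ≡ 27 (mod 31), and 27^7 mod 31 = 15.
h = q_inv·(m₁ − m₂) mod p = 8·(7 − 15) mod 13 = 1.
m = m₂ + h·q = 15 + 1·31 = 46.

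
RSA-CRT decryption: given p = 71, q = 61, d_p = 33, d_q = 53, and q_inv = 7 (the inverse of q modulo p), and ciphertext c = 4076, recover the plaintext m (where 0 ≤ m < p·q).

m₁ = c^(d_p) mod p: c ≡ 29 (mod 71), and 29^33 mod 71 = 58.
m₂ = c^(d_q) mod q: c ≡ 50 (mod 61), and 50^53 mod 61 = 50.
h = q_inv·(m₁ − m₂) mod p = 7·(58 − 50) mod 71 = 56.
m = m₂ + h·q = 50 + 56·61 = 3466.

3466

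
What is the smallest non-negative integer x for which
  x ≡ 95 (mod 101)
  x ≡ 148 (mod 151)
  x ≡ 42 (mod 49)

214417

Combine the congruences pairwise.
From x ≡ 95 (mod 101) write x = 95 + 101t. Substituting into x ≡ 148 (mod 151) gives 101t ≡ 53 (mod 151), and since 101⁻¹ ≡ 3 (mod 151), t ≡ 8. Hence x ≡ 95 + 101·8 = 903 (mod 15251).
From x ≡ 903 (mod 15251) write x = 903 + 15251t. Substituting into x ≡ 42 (mod 49) gives 15251t ≡ 21 (mod 49), and since 12⁻¹ ≡ 45 (mod 49), t ≡ 14. Hence x ≡ 903 + 15251·14 = 214417 (mod 747299).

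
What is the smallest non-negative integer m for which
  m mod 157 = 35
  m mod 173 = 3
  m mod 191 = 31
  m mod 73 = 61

38487486

From m ≡ 35 (mod 157) write m = 35 + 157t. Substituting into m ≡ 3 (mod 173) gives 157t ≡ 141 (mod 173), and since 157⁻¹ ≡ 54 (mod 173), t ≡ 2. Hence m ≡ 35 + 157·2 = 349 (mod 27161).
From m ≡ 349 (mod 27161) write m = 349 + 27161t. Substituting into m ≡ 31 (mod 191) gives 27161t ≡ 64 (mod 191), and since 39⁻¹ ≡ 49 (mod 191), t ≡ 80. Hence m ≡ 349 + 27161·80 = 2173229 (mod 5187751).
From m ≡ 2173229 (mod 5187751) write m = 2173229 + 5187751t. Substituting into m ≡ 61 (mod 73) gives 5187751t ≡ 42 (mod 73), and since 6⁻¹ ≡ 61 (mod 73), t ≡ 7. Hence m ≡ 2173229 + 5187751·7 = 38487486 (mod 378705823).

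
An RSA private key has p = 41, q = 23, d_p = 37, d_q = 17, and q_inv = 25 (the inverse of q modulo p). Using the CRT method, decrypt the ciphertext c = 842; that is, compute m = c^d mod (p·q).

m₁ = c^(d_p) mod p: c ≡ 22 (mod 41), and 22^37 mod 41 = 17.
m₂ = c^(d_q) mod q: c ≡ 14 (mod 23), and 14^17 mod 23 = 20.
h = q_inv·(m₁ − m₂) mod p = 25·(17 − 20) mod 41 = 7.
m = m₂ + h·q = 20 + 7·23 = 181.

181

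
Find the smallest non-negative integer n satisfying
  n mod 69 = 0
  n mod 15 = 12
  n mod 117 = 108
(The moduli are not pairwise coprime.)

12627

gcd(69, 15) = 3 and 3 | (12 − 0), so the pair is consistent; merging gives n ≡ 207 (mod 345), where 345 = lcm(69, 15).
gcd(345, 117) = 3 and 3 | (108 − 207), so the pair is consistent; merging gives n ≡ 12627 (mod 13455), where 13455 = lcm(345, 117).
The solution is unique modulo lcm(69, 15, 117) = 13455.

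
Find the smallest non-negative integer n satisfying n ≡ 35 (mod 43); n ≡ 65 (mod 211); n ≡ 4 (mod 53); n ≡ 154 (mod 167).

The moduli are pairwise coprime; M = 43·211·53·167 = 80305123.
M/43 = 1867561; 1867561 ≡ 28 (mod 43); 28·20 ≡ 1, so inverse 20.
M/211 = 380593; 380593 ≡ 160 (mod 211); 160·91 ≡ 1, so inverse 91.
M/53 = 1515191; 1515191 ≡ 27 (mod 53); 27·2 ≡ 1, so inverse 2.
M/167 = 480869; 480869 ≡ 76 (mod 167); 76·11 ≡ 1, so inverse 11.
n ≡ 35·1867561·20 + 65·380593·91 + 4·1515191·2 + 154·480869·11 = 4385213909.
4385213909 mod 80305123 = 48737267.

48737267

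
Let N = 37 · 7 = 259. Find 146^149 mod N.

153

Mod 37: 146 ≡ 35; by Fermat, exponent reduces to 149 mod 36 = 5; 35^5 ≡ 5 (mod 37).
Mod 7: 146 ≡ 6; by Fermat, exponent reduces to 149 mod 6 = 5; 6^5 ≡ 6 (mod 7).
Combine by CRT: x ≡ 5 (mod 37), x ≡ 6 (mod 7) ⇒ x ≡ 153 (mod 259).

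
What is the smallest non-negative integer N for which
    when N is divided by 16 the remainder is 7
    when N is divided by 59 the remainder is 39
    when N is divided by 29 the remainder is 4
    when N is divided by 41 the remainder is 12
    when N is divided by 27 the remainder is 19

15107815

Combine the congruences pairwise.
From N ≡ 7 (mod 16) write N = 7 + 16t. Substituting into N ≡ 39 (mod 59) gives 16t ≡ 32 (mod 59), and since 16⁻¹ ≡ 48 (mod 59), t ≡ 2. Hence N ≡ 7 + 16·2 = 39 (mod 944).
From N ≡ 39 (mod 944) write N = 39 + 944t. Substituting into N ≡ 4 (mod 29) gives 944t ≡ 23 (mod 29), and since 16⁻¹ ≡ 20 (mod 29), t ≡ 25. Hence N ≡ 39 + 944·25 = 23639 (mod 27376).
From N ≡ 23639 (mod 27376) write N = 23639 + 27376t. Substituting into N ≡ 12 (mod 41) gives 27376t ≡ 30 (mod 41), and since 29⁻¹ ≡ 17 (mod 41), t ≡ 18. Hence N ≡ 23639 + 27376·18 = 516407 (mod 1122416).
From N ≡ 516407 (mod 1122416) write N = 516407 + 1122416t. Substituting into N ≡ 19 (mod 27) gives 1122416t ≡ 14 (mod 27), and since 26⁻¹ ≡ 26 (mod 27), t ≡ 13. Hence N ≡ 516407 + 1122416·13 = 15107815 (mod 30305232).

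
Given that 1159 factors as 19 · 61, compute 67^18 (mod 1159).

Mod 19: 67 ≡ 10; since 18 | 18, by Fermat 10^18 ≡ 1 (mod 19).
Mod 61: 67 ≡ 6; 6^18 ≡ 3 (mod 61).
Combine by CRT: x ≡ 1 (mod 19), x ≡ 3 (mod 61) ⇒ x ≡ 552 (mod 1159).

552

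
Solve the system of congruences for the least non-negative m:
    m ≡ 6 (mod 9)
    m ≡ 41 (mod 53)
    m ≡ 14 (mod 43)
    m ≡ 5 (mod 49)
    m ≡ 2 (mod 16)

11130306

The moduli are pairwise coprime; N = 9·53·43·49·16 = 16080624.
N/9 = 1786736; 1786736 ≡ 2 (mod 9); 2·5 ≡ 1, so inverse 5.
N/53 = 303408; 303408 ≡ 36 (mod 53); 36·28 ≡ 1, so inverse 28.
N/43 = 373968; 373968 ≡ 40 (mod 43); 40·14 ≡ 1, so inverse 14.
N/49 = 328176; 328176 ≡ 23 (mod 49); 23·32 ≡ 1, so inverse 32.
N/16 = 1005039; 1005039 ≡ 15 (mod 16); 15·15 ≡ 1, so inverse 15.
m ≡ 6·1786736·5 + 41·303408·28 + 14·373968·14 + 5·328176·32 + 2·1005039·15 = 557871522.
557871522 mod 16080624 = 11130306.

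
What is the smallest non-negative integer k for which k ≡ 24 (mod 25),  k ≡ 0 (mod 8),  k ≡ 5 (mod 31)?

The moduli are pairwise coprime; N = 25·8·31 = 6200.
N/25 = 248; 248 ≡ 23 (mod 25); 23·12 ≡ 1, so inverse 12.
N/8 = 775; 775 ≡ 7 (mod 8); 7·7 ≡ 1, so inverse 7.
N/31 = 200; 200 ≡ 14 (mod 31); 14·20 ≡ 1, so inverse 20.
k ≡ 24·248·12 + 0·775·7 + 5·200·20 = 91424.
91424 mod 6200 = 4624.

4624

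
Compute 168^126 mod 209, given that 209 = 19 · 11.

58

Mod 19: 168 ≡ 16; since 18 | 126, by Fermat 16^126 ≡ 1 (mod 19).
Mod 11: 168 ≡ 3; by Fermat, exponent reduces to 126 mod 10 = 6; 3^6 ≡ 3 (mod 11).
Combine by CRT: x ≡ 1 (mod 19), x ≡ 3 (mod 11) ⇒ x ≡ 58 (mod 209).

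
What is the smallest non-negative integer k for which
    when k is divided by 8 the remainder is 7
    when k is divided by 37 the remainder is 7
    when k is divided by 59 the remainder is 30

6815

From k ≡ 7 (mod 8) write k = 7 + 8t. Substituting into k ≡ 7 (mod 37) gives 8t ≡ 0 (mod 37), and since 8⁻¹ ≡ 14 (mod 37), t ≡ 0. Hence k ≡ 7 + 8·0 = 7 (mod 296).
From k ≡ 7 (mod 296) write k = 7 + 296t. Substituting into k ≡ 30 (mod 59) gives 296t ≡ 23 (mod 59), and since 1⁻¹ ≡ 1 (mod 59), t ≡ 23. Hence k ≡ 7 + 296·23 = 6815 (mod 17464).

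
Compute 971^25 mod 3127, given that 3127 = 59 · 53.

78

Mod 59: 971 ≡ 27; 27^25 ≡ 19 (mod 59).
Mod 53: 971 ≡ 17; 17^25 ≡ 25 (mod 53).
Combine by CRT: x ≡ 19 (mod 59), x ≡ 25 (mod 53) ⇒ x ≡ 78 (mod 3127).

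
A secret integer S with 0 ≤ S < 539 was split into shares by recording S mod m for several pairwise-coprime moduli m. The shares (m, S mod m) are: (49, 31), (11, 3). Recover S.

80

From S ≡ 31 (mod 49) write S = 31 + 49t. Substituting into S ≡ 3 (mod 11) gives 49t ≡ 5 (mod 11), and since 5⁻¹ ≡ 9 (mod 11), t ≡ 1. Hence S ≡ 31 + 49·1 = 80 (mod 539).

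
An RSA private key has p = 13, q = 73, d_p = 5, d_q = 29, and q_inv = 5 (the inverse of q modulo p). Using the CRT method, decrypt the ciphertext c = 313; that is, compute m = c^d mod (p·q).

m₁ = c^(d_p) mod p: c ≡ 1 (mod 13), and 1^5 mod 13 = 1.
m₂ = c^(d_q) mod q: c ≡ 21 (mod 73), and 21^29 mod 73 = 43.
h = q_inv·(m₁ − m₂) mod p = 5·(1 − 43) mod 13 = 11.
m = m₂ + h·q = 43 + 11·73 = 846.

846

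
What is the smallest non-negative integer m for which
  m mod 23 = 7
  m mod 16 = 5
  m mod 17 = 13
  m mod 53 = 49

163077

The moduli are pairwise coprime; N = 23·16·17·53 = 331568.
N/23 = 14416; 14416 ≡ 18 (mod 23); 18·9 ≡ 1, so inverse 9.
N/16 = 20723; 20723 ≡ 3 (mod 16); 3·11 ≡ 1, so inverse 11.
N/17 = 19504; 19504 ≡ 5 (mod 17); 5·7 ≡ 1, so inverse 7.
N/53 = 6256; 6256 ≡ 2 (mod 53); 2·27 ≡ 1, so inverse 27.
m ≡ 7·14416·9 + 5·20723·11 + 13·19504·7 + 49·6256·27 = 12099525.
12099525 mod 331568 = 163077.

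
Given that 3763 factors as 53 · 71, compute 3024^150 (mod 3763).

Mod 53: 3024 ≡ 3; by Fermat, exponent reduces to 150 mod 52 = 46; 3^46 ≡ 4 (mod 53).
Mod 71: 3024 ≡ 42; by Fermat, exponent reduces to 150 mod 70 = 10; 42^10 ≡ 48 (mod 71).
Combine by CRT: x ≡ 4 (mod 53), x ≡ 48 (mod 71) ⇒ x ≡ 1965 (mod 3763).

1965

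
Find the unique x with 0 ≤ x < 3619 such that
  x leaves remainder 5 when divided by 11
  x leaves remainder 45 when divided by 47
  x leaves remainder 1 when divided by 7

3382

From x ≡ 5 (mod 11) write x = 5 + 11t. Substituting into x ≡ 45 (mod 47) gives 11t ≡ 40 (mod 47), and since 11⁻¹ ≡ 30 (mod 47), t ≡ 25. Hence x ≡ 5 + 11·25 = 280 (mod 517).
From x ≡ 280 (mod 517) write x = 280 + 517t. Substituting into x ≡ 1 (mod 7) gives 517t ≡ 1 (mod 7), and since 6⁻¹ ≡ 6 (mod 7), t ≡ 6. Hence x ≡ 280 + 517·6 = 3382 (mod 3619).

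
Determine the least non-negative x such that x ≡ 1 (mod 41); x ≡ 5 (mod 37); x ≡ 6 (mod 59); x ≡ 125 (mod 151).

From x ≡ 1 (mod 41) write x = 1 + 41t. Substituting into x ≡ 5 (mod 37) gives 41t ≡ 4 (mod 37), and since 4⁻¹ ≡ 28 (mod 37), t ≡ 1. Hence x ≡ 1 + 41·1 = 42 (mod 1517).
From x ≡ 42 (mod 1517) write x = 42 + 1517t. Substituting into x ≡ 6 (mod 59) gives 1517t ≡ 23 (mod 59), and since 42⁻¹ ≡ 52 (mod 59), t ≡ 16. Hence x ≡ 42 + 1517·16 = 24314 (mod 89503).
From x ≡ 24314 (mod 89503) write x = 24314 + 89503t. Substituting into x ≡ 125 (mod 151) gives 89503t ≡ 122 (mod 151), and since 111⁻¹ ≡ 117 (mod 151), t ≡ 80. Hence x ≡ 24314 + 89503·80 = 7184554 (mod 13514953).

7184554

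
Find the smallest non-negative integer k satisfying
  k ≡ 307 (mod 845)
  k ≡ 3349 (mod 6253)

Combine the congruences pairwise.
gcd(845, 6253) = 169 and 169 | (3349 − 307), so the pair is consistent; merging gives k ≡ 9602 (mod 31265), where 31265 = lcm(845, 6253).
The solution is unique modulo lcm(845, 6253) = 31265.

9602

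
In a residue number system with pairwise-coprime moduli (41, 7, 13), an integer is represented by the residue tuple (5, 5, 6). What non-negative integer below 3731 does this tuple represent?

292

The moduli are pairwise coprime; N = 41·7·13 = 3731.
N/41 = 91; 91 ≡ 9 (mod 41); 9·32 ≡ 1, so inverse 32.
N/7 = 533; 533 ≡ 1 (mod 7), inverse 1.
N/13 = 287; 287 ≡ 1 (mod 13), inverse 1.
x ≡ 5·91·32 + 5·533·1 + 6·287·1 = 18947.
18947 mod 3731 = 292.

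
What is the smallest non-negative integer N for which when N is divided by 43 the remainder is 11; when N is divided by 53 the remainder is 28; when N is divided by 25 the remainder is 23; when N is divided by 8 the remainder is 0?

49848

Combine the congruences pairwise.
From N ≡ 11 (mod 43) write N = 11 + 43t. Substituting into N ≡ 28 (mod 53) gives 43t ≡ 17 (mod 53), and since 43⁻¹ ≡ 37 (mod 53), t ≡ 46. Hence N ≡ 11 + 43·46 = 1989 (mod 2279).
From N ≡ 1989 (mod 2279) write N = 1989 + 2279t. Substituting into N ≡ 23 (mod 25) gives 2279t ≡ 9 (mod 25), and since 4⁻¹ ≡ 19 (mod 25), t ≡ 21. Hence N ≡ 1989 + 2279·21 = 49848 (mod 56975).
From N ≡ 49848 (mod 56975) write N = 49848 + 56975t. Substituting into N ≡ 0 (mod 8) gives 56975t ≡ 0 (mod 8), and since 7⁻¹ ≡ 7 (mod 8), t ≡ 0. Hence N ≡ 49848 + 56975·0 = 49848 (mod 455800).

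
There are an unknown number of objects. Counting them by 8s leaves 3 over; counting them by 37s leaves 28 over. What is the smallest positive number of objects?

Combine the congruences pairwise.
From N ≡ 3 (mod 8) write N = 3 + 8t. Substituting into N ≡ 28 (mod 37) gives 8t ≡ 25 (mod 37), and since 8⁻¹ ≡ 14 (mod 37), t ≡ 17. Hence N ≡ 3 + 8·17 = 139 (mod 296).

139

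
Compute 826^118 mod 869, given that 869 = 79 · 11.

826

Mod 79: 826 ≡ 36; by Fermat, exponent reduces to 118 mod 78 = 40; 36^40 ≡ 36 (mod 79).
Mod 11: 826 ≡ 1; by Fermat, exponent reduces to 118 mod 10 = 8; 1^8 ≡ 1 (mod 11).
Combine by CRT: x ≡ 36 (mod 79), x ≡ 1 (mod 11) ⇒ x ≡ 826 (mod 869).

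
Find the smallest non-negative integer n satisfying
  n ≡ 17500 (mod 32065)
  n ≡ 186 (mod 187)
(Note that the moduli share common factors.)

Combine the congruences pairwise.
gcd(32065, 187) = 11 and 11 | (186 − 17500), so the pair is consistent; merging gives n ≡ 113695 (mod 545105), where 545105 = lcm(32065, 187).
The solution is unique modulo lcm(32065, 187) = 545105.

113695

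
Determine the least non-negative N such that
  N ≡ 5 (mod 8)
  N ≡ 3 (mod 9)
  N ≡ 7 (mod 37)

Combine the congruences pairwise.
From N ≡ 5 (mod 8) write N = 5 + 8t. Substituting into N ≡ 3 (mod 9) gives 8t ≡ 7 (mod 9), and since 8⁻¹ ≡ 8 (mod 9), t ≡ 2. Hence N ≡ 5 + 8·2 = 21 (mod 72).
From N ≡ 21 (mod 72) write N = 21 + 72t. Substituting into N ≡ 7 (mod 37) gives 72t ≡ 23 (mod 37), and since 35⁻¹ ≡ 18 (mod 37), t ≡ 7. Hence N ≡ 21 + 72·7 = 525 (mod 2664).

525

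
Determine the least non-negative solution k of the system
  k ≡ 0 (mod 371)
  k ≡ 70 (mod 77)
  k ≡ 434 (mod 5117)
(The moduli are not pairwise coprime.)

251167

gcd(371, 77) = 7 and 7 | (70 − 0), so the pair is consistent; merging gives k ≡ 2226 (mod 4081), where 4081 = lcm(371, 77).
gcd(4081, 5117) = 7 and 7 | (434 − 2226), so the pair is consistent; merging gives k ≡ 251167 (mod 2983211), where 2983211 = lcm(4081, 5117).
The solution is unique modulo lcm(371, 77, 5117) = 2983211.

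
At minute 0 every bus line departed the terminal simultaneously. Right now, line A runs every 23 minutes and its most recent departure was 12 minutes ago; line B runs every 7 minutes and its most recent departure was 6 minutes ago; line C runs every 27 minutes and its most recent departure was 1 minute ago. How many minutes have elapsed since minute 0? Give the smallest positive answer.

Combine the congruences pairwise.
From t ≡ 12 (mod 23) write t = 12 + 23s. Substituting into t ≡ 6 (mod 7) gives 23s ≡ 1 (mod 7), and since 2⁻¹ ≡ 4 (mod 7), s ≡ 4. Hence t ≡ 12 + 23·4 = 104 (mod 161).
From t ≡ 104 (mod 161) write t = 104 + 161s. Substituting into t ≡ 1 (mod 27) gives 161s ≡ 5 (mod 27), and since 26⁻¹ ≡ 26 (mod 27), s ≡ 22. Hence t ≡ 104 + 161·22 = 3646 (mod 4347).

3646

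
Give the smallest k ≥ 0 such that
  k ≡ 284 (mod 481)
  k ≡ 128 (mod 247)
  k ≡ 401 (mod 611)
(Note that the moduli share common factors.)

gcd(481, 247) = 13 and 13 | (128 − 284), so the pair is consistent; merging gives k ≡ 6056 (mod 9139), where 9139 = lcm(481, 247).
gcd(9139, 611) = 13 and 13 | (401 − 6056), so the pair is consistent; merging gives k ≡ 60890 (mod 429533), where 429533 = lcm(9139, 611).
The solution is unique modulo lcm(481, 247, 611) = 429533.

60890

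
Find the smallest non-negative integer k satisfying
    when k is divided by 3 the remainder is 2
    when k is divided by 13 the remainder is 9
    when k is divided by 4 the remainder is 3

35

From k ≡ 2 (mod 3) write k = 2 + 3t. Substituting into k ≡ 9 (mod 13) gives 3t ≡ 7 (mod 13), and since 3⁻¹ ≡ 9 (mod 13), t ≡ 11. Hence k ≡ 2 + 3·11 = 35 (mod 39).
From k ≡ 35 (mod 39) write k = 35 + 39t. Substituting into k ≡ 3 (mod 4) gives 39t ≡ 0 (mod 4), and since 3⁻¹ ≡ 3 (mod 4), t ≡ 0. Hence k ≡ 35 + 39·0 = 35 (mod 156).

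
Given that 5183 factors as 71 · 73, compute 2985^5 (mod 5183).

3367

Mod 71: 2985 ≡ 3; 3^5 ≡ 30 (mod 71).
Mod 73: 2985 ≡ 65; 65^5 ≡ 9 (mod 73).
Combine by CRT: x ≡ 30 (mod 71), x ≡ 9 (mod 73) ⇒ x ≡ 3367 (mod 5183).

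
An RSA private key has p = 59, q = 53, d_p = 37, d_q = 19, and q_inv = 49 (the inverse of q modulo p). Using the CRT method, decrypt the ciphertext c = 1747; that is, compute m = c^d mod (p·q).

m₁ = c^(d_p) mod p: c ≡ 36 (mod 59), and 36^37 mod 59 = 16.
m₂ = c^(d_q) mod q: c ≡ 51 (mod 53), and 51^19 mod 53 = 41.
h = q_inv·(m₁ − m₂) mod p = 49·(16 − 41) mod 59 = 14.
m = m₂ + h·q = 41 + 14·53 = 783.

783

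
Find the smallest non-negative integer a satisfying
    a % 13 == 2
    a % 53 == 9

From a ≡ 2 (mod 13) write a = 2 + 13t. Substituting into a ≡ 9 (mod 53) gives 13t ≡ 7 (mod 53), and since 13⁻¹ ≡ 49 (mod 53), t ≡ 25. Hence a ≡ 2 + 13·25 = 327 (mod 689).

327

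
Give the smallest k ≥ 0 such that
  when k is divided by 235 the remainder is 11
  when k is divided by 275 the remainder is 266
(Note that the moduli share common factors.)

6591

gcd(235, 275) = 5 and 5 | (266 − 11), so the pair is consistent; merging gives k ≡ 6591 (mod 12925), where 12925 = lcm(235, 275).
The solution is unique modulo lcm(235, 275) = 12925.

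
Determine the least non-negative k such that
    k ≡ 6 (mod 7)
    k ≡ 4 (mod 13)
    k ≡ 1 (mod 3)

The moduli are pairwise coprime; N = 7·13·3 = 273.
N/7 = 39; 39 ≡ 4 (mod 7); 4·2 ≡ 1, so inverse 2.
N/13 = 21; 21 ≡ 8 (mod 13); 8·5 ≡ 1, so inverse 5.
N/3 = 91; 91 ≡ 1 (mod 3), inverse 1.
k ≡ 6·39·2 + 4·21·5 + 1·91·1 = 979.
979 mod 273 = 160.

160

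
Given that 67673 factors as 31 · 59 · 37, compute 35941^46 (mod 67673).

Mod 31: 35941 ≡ 12; by Fermat, exponent reduces to 46 mod 30 = 16; 12^16 ≡ 19 (mod 31).
Mod 59: 35941 ≡ 10; 10^46 ≡ 51 (mod 59).
Mod 37: 35941 ≡ 14; by Fermat, exponent reduces to 46 mod 36 = 10; 14^10 ≡ 27 (mod 37).
Combine by CRT: x ≡ 19 (mod 31), x ≡ 51 (mod 59), x ≡ 27 (mod 37) ⇒ x ≡ 4948 (mod 67673).

4948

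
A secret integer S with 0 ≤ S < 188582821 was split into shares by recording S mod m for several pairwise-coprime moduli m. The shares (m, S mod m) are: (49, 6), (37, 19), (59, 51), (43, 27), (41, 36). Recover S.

106288846

The moduli are pairwise coprime; N = 49·37·59·43·41 = 188582821.
N/49 = 3848629; 3848629 ≡ 22 (mod 49); 22·29 ≡ 1, so inverse 29.
N/37 = 5096833; 5096833 ≡ 9 (mod 37); 9·33 ≡ 1, so inverse 33.
N/59 = 3196319; 3196319 ≡ 53 (mod 59); 53·49 ≡ 1, so inverse 49.
N/43 = 4385647; 4385647 ≡ 34 (mod 43); 34·19 ≡ 1, so inverse 19.
N/41 = 4599581; 4599581 ≡ 37 (mod 41); 37·10 ≡ 1, so inverse 10.
S ≡ 6·3848629·29 + 19·5096833·33 + 51·3196319·49 + 27·4385647·19 + 36·4599581·10 = 15758662989.
15758662989 mod 188582821 = 106288846.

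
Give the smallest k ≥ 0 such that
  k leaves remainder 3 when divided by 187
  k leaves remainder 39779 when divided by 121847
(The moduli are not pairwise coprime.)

Combine the congruences pairwise.
gcd(187, 121847) = 11 and 11 | (39779 − 3), so the pair is consistent; merging gives k ≡ 1136402 (mod 2071399), where 2071399 = lcm(187, 121847).
The solution is unique modulo lcm(187, 121847) = 2071399.

1136402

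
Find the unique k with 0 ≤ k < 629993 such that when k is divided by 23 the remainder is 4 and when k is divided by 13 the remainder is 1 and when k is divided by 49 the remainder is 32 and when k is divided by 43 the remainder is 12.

The moduli are pairwise coprime; N = 23·13·49·43 = 629993.
N/23 = 27391; 27391 ≡ 21 (mod 23); 21·11 ≡ 1, so inverse 11.
N/13 = 48461; 48461 ≡ 10 (mod 13); 10·4 ≡ 1, so inverse 4.
N/49 = 12857; 12857 ≡ 19 (mod 49); 19·31 ≡ 1, so inverse 31.
N/43 = 14651; 14651 ≡ 31 (mod 43); 31·25 ≡ 1, so inverse 25.
k ≡ 4·27391·11 + 1·48461·4 + 32·12857·31 + 12·14651·25 = 18548492.
18548492 mod 629993 = 278695.

278695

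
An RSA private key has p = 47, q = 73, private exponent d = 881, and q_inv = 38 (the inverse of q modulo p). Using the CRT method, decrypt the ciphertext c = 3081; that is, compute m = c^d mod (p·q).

d_p = d mod (p−1) = 881 mod 46 = 7; d_q = d mod (q−1) = 17.
m₁ = c^(d_p) mod p: c ≡ 26 (mod 47), and 26^7 mod 47 = 10.
m₂ = c^(d_q) mod q: c ≡ 15 (mod 73), and 15^17 mod 73 = 42.
h = q_inv·(m₁ − m₂) mod p = 38·(10 − 42) mod 47 = 6.
m = m₂ + h·q = 42 + 6·73 = 480.

480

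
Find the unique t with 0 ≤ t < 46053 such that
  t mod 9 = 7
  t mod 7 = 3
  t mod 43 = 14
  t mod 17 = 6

The moduli are pairwise coprime; N = 9·7·43·17 = 46053.
N/9 = 5117; 5117 ≡ 5 (mod 9); 5·2 ≡ 1, so inverse 2.
N/7 = 6579; 6579 ≡ 6 (mod 7); 6·6 ≡ 1, so inverse 6.
N/43 = 1071; 1071 ≡ 39 (mod 43); 39·32 ≡ 1, so inverse 32.
N/17 = 2709; 2709 ≡ 6 (mod 17); 6·3 ≡ 1, so inverse 3.
t ≡ 7·5117·2 + 3·6579·6 + 14·1071·32 + 6·2709·3 = 718630.
718630 mod 46053 = 27835.

27835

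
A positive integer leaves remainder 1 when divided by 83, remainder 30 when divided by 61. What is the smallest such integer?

From m ≡ 1 (mod 83) write m = 1 + 83t. Substituting into m ≡ 30 (mod 61) gives 83t ≡ 29 (mod 61), and since 22⁻¹ ≡ 25 (mod 61), t ≡ 54. Hence m ≡ 1 + 83·54 = 4483 (mod 5063).

4483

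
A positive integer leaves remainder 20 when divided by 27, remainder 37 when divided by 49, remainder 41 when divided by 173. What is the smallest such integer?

From N ≡ 20 (mod 27) write N = 20 + 27t. Substituting into N ≡ 37 (mod 49) gives 27t ≡ 17 (mod 49), and since 27⁻¹ ≡ 20 (mod 49), t ≡ 46. Hence N ≡ 20 + 27·46 = 1262 (mod 1323).
From N ≡ 1262 (mod 1323) write N = 1262 + 1323t. Substituting into N ≡ 41 (mod 173) gives 1323t ≡ 163 (mod 173), and since 112⁻¹ ≡ 17 (mod 173), t ≡ 3. Hence N ≡ 1262 + 1323·3 = 5231 (mod 228879).

5231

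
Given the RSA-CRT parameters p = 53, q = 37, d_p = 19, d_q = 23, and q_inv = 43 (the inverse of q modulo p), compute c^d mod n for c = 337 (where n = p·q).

210

m₁ = c^(d_p) mod p: c ≡ 19 (mod 53), and 19^19 mod 53 = 51.
m₂ = c^(d_q) mod q: c ≡ 4 (mod 37), and 4^23 mod 37 = 25.
h = q_inv·(m₁ − m₂) mod p = 43·(51 − 25) mod 53 = 5.
m = m₂ + h·q = 25 + 5·37 = 210.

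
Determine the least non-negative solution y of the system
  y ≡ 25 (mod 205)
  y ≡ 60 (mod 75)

435

gcd(205, 75) = 5 and 5 | (60 − 25), so the pair is consistent; merging gives y ≡ 435 (mod 3075), where 3075 = lcm(205, 75).
The solution is unique modulo lcm(205, 75) = 3075.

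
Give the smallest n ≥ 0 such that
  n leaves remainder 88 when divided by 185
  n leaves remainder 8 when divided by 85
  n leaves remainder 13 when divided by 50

23213

gcd(185, 85) = 5 and 5 | (8 − 88), so the pair is consistent; merging gives n ≡ 1198 (mod 3145), where 3145 = lcm(185, 85).
gcd(3145, 50) = 5 and 5 | (13 − 1198), so the pair is consistent; merging gives n ≡ 23213 (mod 31450), where 31450 = lcm(3145, 50).
The solution is unique modulo lcm(185, 85, 50) = 31450.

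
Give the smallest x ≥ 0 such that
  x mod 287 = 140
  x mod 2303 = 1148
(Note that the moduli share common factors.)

gcd(287, 2303) = 7 and 7 | (1148 − 140), so the pair is consistent; merging gives x ≡ 47208 (mod 94423), where 94423 = lcm(287, 2303).
The solution is unique modulo lcm(287, 2303) = 94423.

47208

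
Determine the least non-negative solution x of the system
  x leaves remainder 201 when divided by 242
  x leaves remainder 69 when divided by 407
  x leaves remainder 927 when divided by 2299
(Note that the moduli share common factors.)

14721

gcd(242, 407) = 11 and 11 | (69 − 201), so the pair is consistent; merging gives x ≡ 5767 (mod 8954), where 8954 = lcm(242, 407).
gcd(8954, 2299) = 121 and 121 | (927 − 5767), so the pair is consistent; merging gives x ≡ 14721 (mod 170126), where 170126 = lcm(8954, 2299).
The solution is unique modulo lcm(242, 407, 2299) = 170126.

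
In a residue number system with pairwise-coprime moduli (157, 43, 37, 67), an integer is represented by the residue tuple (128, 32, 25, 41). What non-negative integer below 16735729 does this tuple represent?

12397319

The moduli are pairwise coprime; N = 157·43·37·67 = 16735729.
N/157 = 106597; 106597 ≡ 151 (mod 157); 151·26 ≡ 1, so inverse 26.
N/43 = 389203; 389203 ≡ 10 (mod 43); 10·13 ≡ 1, so inverse 13.
N/37 = 452317; 452317 ≡ 29 (mod 37); 29·23 ≡ 1, so inverse 23.
N/67 = 249787; 249787 ≡ 11 (mod 67); 11·61 ≡ 1, so inverse 61.
x ≡ 128·106597·26 + 32·389203·13 + 25·452317·23 + 41·249787·61 = 1401462826.
1401462826 mod 16735729 = 12397319.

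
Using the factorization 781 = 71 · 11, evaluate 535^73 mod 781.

Mod 71: 535 ≡ 38; by Fermat, exponent reduces to 73 mod 70 = 3; 38^3 ≡ 60 (mod 71).
Mod 11: 535 ≡ 7; by Fermat, exponent reduces to 73 mod 10 = 3; 7^3 ≡ 2 (mod 11).
Combine by CRT: x ≡ 60 (mod 71), x ≡ 2 (mod 11) ⇒ x ≡ 486 (mod 781).

486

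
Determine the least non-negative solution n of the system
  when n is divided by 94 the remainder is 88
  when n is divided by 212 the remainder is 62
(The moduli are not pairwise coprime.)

gcd(94, 212) = 2 and 2 | (62 − 88), so the pair is consistent; merging gives n ≡ 1122 (mod 9964), where 9964 = lcm(94, 212).
The solution is unique modulo lcm(94, 212) = 9964.

1122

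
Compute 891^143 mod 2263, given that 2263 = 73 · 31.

1937

Mod 73: 891 ≡ 15; by Fermat, exponent reduces to 143 mod 72 = 71; 15^71 ≡ 39 (mod 73).
Mod 31: 891 ≡ 23; by Fermat, exponent reduces to 143 mod 30 = 23; 23^23 ≡ 15 (mod 31).
Combine by CRT: x ≡ 39 (mod 73), x ≡ 15 (mod 31) ⇒ x ≡ 1937 (mod 2263).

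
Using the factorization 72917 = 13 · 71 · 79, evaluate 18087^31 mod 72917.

Mod 13: 18087 ≡ 4; by Fermat, exponent reduces to 31 mod 12 = 7; 4^7 ≡ 4 (mod 13).
Mod 71: 18087 ≡ 53; 53^31 ≡ 28 (mod 71).
Mod 79: 18087 ≡ 75; 75^31 ≡ 7 (mod 79).
Combine by CRT: x ≡ 4 (mod 13), x ≡ 28 (mod 71), x ≡ 7 (mod 79) ⇒ x ≡ 54201 (mod 72917).

54201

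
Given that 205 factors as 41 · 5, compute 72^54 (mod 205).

119

Mod 41: 72 ≡ 31; by Fermat, exponent reduces to 54 mod 40 = 14; 31^14 ≡ 37 (mod 41).
Mod 5: 72 ≡ 2; by Fermat, exponent reduces to 54 mod 4 = 2; 2^2 ≡ 4 (mod 5).
Combine by CRT: x ≡ 37 (mod 41), x ≡ 4 (mod 5) ⇒ x ≡ 119 (mod 205).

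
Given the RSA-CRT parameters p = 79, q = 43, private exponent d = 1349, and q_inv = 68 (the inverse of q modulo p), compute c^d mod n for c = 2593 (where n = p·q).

1407

d_p = d mod (p−1) = 1349 mod 78 = 23; d_q = d mod (q−1) = 5.
m₁ = c^(d_p) mod p: c ≡ 65 (mod 79), and 65^23 mod 79 = 64.
m₂ = c^(d_q) mod q: c ≡ 13 (mod 43), and 13^5 mod 43 = 31.
h = q_inv·(m₁ − m₂) mod p = 68·(64 − 31) mod 79 = 32.
m = m₂ + h·q = 31 + 32·43 = 1407.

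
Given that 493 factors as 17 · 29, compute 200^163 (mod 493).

Mod 17: 200 ≡ 13; by Fermat, exponent reduces to 163 mod 16 = 3; 13^3 ≡ 4 (mod 17).
Mod 29: 200 ≡ 26; by Fermat, exponent reduces to 163 mod 28 = 23; 26^23 ≡ 21 (mod 29).
Combine by CRT: x ≡ 4 (mod 17), x ≡ 21 (mod 29) ⇒ x ≡ 21 (mod 493).

21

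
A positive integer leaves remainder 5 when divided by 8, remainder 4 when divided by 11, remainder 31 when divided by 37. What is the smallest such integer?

2325

The moduli are pairwise coprime; N = 8·11·37 = 3256.
N/8 = 407; 407 ≡ 7 (mod 8); 7·7 ≡ 1, so inverse 7.
N/11 = 296; 296 ≡ 10 (mod 11); 10·10 ≡ 1, so inverse 10.
N/37 = 88; 88 ≡ 14 (mod 37); 14·8 ≡ 1, so inverse 8.
t ≡ 5·407·7 + 4·296·10 + 31·88·8 = 47909.
47909 mod 3256 = 2325.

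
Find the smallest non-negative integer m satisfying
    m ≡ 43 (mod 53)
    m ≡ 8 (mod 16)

From m ≡ 43 (mod 53) write m = 43 + 53t. Substituting into m ≡ 8 (mod 16) gives 53t ≡ 13 (mod 16), and since 5⁻¹ ≡ 13 (mod 16), t ≡ 9. Hence m ≡ 43 + 53·9 = 520 (mod 848).

520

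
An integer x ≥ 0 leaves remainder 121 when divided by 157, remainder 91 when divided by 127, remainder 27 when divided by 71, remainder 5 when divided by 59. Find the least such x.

37764430

The moduli are pairwise coprime; N = 157·127·71·59 = 83524471.
N/157 = 532003; 532003 ≡ 87 (mod 157); 87·74 ≡ 1, so inverse 74.
N/127 = 657673; 657673 ≡ 67 (mod 127); 67·91 ≡ 1, so inverse 91.
N/71 = 1176401; 1176401 ≡ 2 (mod 71); 2·36 ≡ 1, so inverse 36.
N/59 = 1415669; 1415669 ≡ 23 (mod 59); 23·18 ≡ 1, so inverse 18.
x ≡ 121·532003·74 + 91·657673·91 + 27·1176401·36 + 5·1415669·18 = 11480616957.
11480616957 mod 83524471 = 37764430.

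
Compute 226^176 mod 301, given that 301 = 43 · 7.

Mod 43: 226 ≡ 11; by Fermat, exponent reduces to 176 mod 42 = 8; 11^8 ≡ 11 (mod 43).
Mod 7: 226 ≡ 2; by Fermat, exponent reduces to 176 mod 6 = 2; 2^2 ≡ 4 (mod 7).
Combine by CRT: x ≡ 11 (mod 43), x ≡ 4 (mod 7) ⇒ x ≡ 11 (mod 301).

11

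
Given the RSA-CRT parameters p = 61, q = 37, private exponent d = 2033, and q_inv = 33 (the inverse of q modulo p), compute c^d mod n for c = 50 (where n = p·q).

d_p = d mod (p−1) = 2033 mod 60 = 53; d_q = d mod (q−1) = 17.
m₁ = c^(d_p) mod p: c ≡ 50 (mod 61), and 50^53 mod 61 = 50.
m₂ = c^(d_q) mod q: c ≡ 13 (mod 37), and 13^17 mod 37 = 17.
h = q_inv·(m₁ − m₂) mod p = 33·(50 − 17) mod 61 = 52.
m = m₂ + h·q = 17 + 52·37 = 1941.

1941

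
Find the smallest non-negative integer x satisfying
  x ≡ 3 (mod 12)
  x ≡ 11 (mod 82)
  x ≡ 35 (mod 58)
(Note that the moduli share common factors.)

7227

gcd(12, 82) = 2 and 2 | (11 − 3), so the pair is consistent; merging gives x ≡ 339 (mod 492), where 492 = lcm(12, 82).
gcd(492, 58) = 2 and 2 | (35 − 339), so the pair is consistent; merging gives x ≡ 7227 (mod 14268), where 14268 = lcm(492, 58).
The solution is unique modulo lcm(12, 82, 58) = 14268.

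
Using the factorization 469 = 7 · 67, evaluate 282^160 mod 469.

Mod 7: 282 ≡ 2; by Fermat, exponent reduces to 160 mod 6 = 4; 2^4 ≡ 2 (mod 7).
Mod 67: 282 ≡ 14; by Fermat, exponent reduces to 160 mod 66 = 28; 14^28 ≡ 9 (mod 67).
Combine by CRT: x ≡ 2 (mod 7), x ≡ 9 (mod 67) ⇒ x ≡ 9 (mod 469).

9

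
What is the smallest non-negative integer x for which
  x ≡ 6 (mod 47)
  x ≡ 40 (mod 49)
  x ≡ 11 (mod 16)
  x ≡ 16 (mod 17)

The moduli are pairwise coprime; N = 47·49·16·17 = 626416.
N/47 = 13328; 13328 ≡ 27 (mod 47); 27·7 ≡ 1, so inverse 7.
N/49 = 12784; 12784 ≡ 44 (mod 49); 44·39 ≡ 1, so inverse 39.
N/16 = 39151; 39151 ≡ 15 (mod 16); 15·15 ≡ 1, so inverse 15.
N/17 = 36848; 36848 ≡ 9 (mod 17); 9·2 ≡ 1, so inverse 2.
x ≡ 6·13328·7 + 40·12784·39 + 11·39151·15 + 16·36848·2 = 28141867.
28141867 mod 626416 = 579563.

579563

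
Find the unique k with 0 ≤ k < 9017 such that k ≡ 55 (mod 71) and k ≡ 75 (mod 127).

Combine the congruences pairwise.
From k ≡ 55 (mod 71) write k = 55 + 71t. Substituting into k ≡ 75 (mod 127) gives 71t ≡ 20 (mod 127), and since 71⁻¹ ≡ 34 (mod 127), t ≡ 45. Hence k ≡ 55 + 71·45 = 3250 (mod 9017).

3250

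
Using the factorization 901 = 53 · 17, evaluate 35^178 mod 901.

290

Mod 53: 35 ≡ 35; by Fermat, exponent reduces to 178 mod 52 = 22; 35^22 ≡ 25 (mod 53).
Mod 17: 35 ≡ 1; by Fermat, exponent reduces to 178 mod 16 = 2; 1^2 ≡ 1 (mod 17).
Combine by CRT: x ≡ 25 (mod 53), x ≡ 1 (mod 17) ⇒ x ≡ 290 (mod 901).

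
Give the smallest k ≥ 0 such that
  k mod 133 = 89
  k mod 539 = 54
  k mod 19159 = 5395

gcd(133, 539) = 7 and 7 | (54 − 89), so the pair is consistent; merging gives k ≡ 2749 (mod 10241), where 10241 = lcm(133, 539).
gcd(10241, 19159) = 49 and 49 | (5395 − 2749), so the pair is consistent; merging gives k ≡ 43713 (mod 4004231), where 4004231 = lcm(10241, 19159).
The solution is unique modulo lcm(133, 539, 19159) = 4004231.

43713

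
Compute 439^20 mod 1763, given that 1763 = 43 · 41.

368

Mod 43: 439 ≡ 9; 9^20 ≡ 24 (mod 43).
Mod 41: 439 ≡ 29; 29^20 ≡ 40 (mod 41).
Combine by CRT: x ≡ 24 (mod 43), x ≡ 40 (mod 41) ⇒ x ≡ 368 (mod 1763).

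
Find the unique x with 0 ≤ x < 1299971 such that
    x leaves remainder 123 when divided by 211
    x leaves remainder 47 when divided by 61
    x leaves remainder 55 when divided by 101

Combine the congruences pairwise.
From x ≡ 123 (mod 211) write x = 123 + 211t. Substituting into x ≡ 47 (mod 61) gives 211t ≡ 46 (mod 61), and since 28⁻¹ ≡ 24 (mod 61), t ≡ 6. Hence x ≡ 123 + 211·6 = 1389 (mod 12871).
From x ≡ 1389 (mod 12871) write x = 1389 + 12871t. Substituting into x ≡ 55 (mod 101) gives 12871t ≡ 80 (mod 101), and since 44⁻¹ ≡ 62 (mod 101), t ≡ 11. Hence x ≡ 1389 + 12871·11 = 142970 (mod 1299971).

142970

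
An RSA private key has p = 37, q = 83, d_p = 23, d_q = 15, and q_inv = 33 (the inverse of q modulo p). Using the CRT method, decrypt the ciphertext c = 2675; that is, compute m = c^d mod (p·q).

989

m₁ = c^(d_p) mod p: c ≡ 11 (mod 37), and 11^23 mod 37 = 27.
m₂ = c^(d_q) mod q: c ≡ 19 (mod 83), and 19^15 mod 83 = 76.
h = q_inv·(m₁ − m₂) mod p = 33·(27 − 76) mod 37 = 11.
m = m₂ + h·q = 76 + 11·83 = 989.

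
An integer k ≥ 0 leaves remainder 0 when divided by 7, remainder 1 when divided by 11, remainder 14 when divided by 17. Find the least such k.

The moduli are pairwise coprime; N = 7·11·17 = 1309.
N/7 = 187; 187 ≡ 5 (mod 7); 5·3 ≡ 1, so inverse 3.
N/11 = 119; 119 ≡ 9 (mod 11); 9·5 ≡ 1, so inverse 5.
N/17 = 77; 77 ≡ 9 (mod 17); 9·2 ≡ 1, so inverse 2.
k ≡ 0·187·3 + 1·119·5 + 14·77·2 = 2751.
2751 mod 1309 = 133.

133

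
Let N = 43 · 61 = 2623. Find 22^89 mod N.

Mod 43: 22 ≡ 22; by Fermat, exponent reduces to 89 mod 42 = 5; 22^5 ≡ 39 (mod 43).
Mod 61: 22 ≡ 22; by Fermat, exponent reduces to 89 mod 60 = 29; 22^29 ≡ 25 (mod 61).
Combine by CRT: x ≡ 39 (mod 43), x ≡ 25 (mod 61) ⇒ x ≡ 2404 (mod 2623).

2404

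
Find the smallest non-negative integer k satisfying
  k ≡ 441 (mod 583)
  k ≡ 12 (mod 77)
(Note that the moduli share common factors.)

gcd(583, 77) = 11 and 11 | (12 − 441), so the pair is consistent; merging gives k ≡ 3939 (mod 4081), where 4081 = lcm(583, 77).
The solution is unique modulo lcm(583, 77) = 4081.

3939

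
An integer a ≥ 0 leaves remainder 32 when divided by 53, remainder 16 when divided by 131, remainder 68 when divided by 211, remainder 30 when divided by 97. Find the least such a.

From a ≡ 32 (mod 53) write a = 32 + 53t. Substituting into a ≡ 16 (mod 131) gives 53t ≡ 115 (mod 131), and since 53⁻¹ ≡ 89 (mod 131), t ≡ 17. Hence a ≡ 32 + 53·17 = 933 (mod 6943).
From a ≡ 933 (mod 6943) write a = 933 + 6943t. Substituting into a ≡ 68 (mod 211) gives 6943t ≡ 190 (mod 211), and since 191⁻¹ ≡ 116 (mod 211), t ≡ 96. Hence a ≡ 933 + 6943·96 = 667461 (mod 1464973).
From a ≡ 667461 (mod 1464973) write a = 667461 + 1464973t. Substituting into a ≡ 30 (mod 97) gives 1464973t ≡ 26 (mod 97), and since 79⁻¹ ≡ 70 (mod 97), t ≡ 74. Hence a ≡ 667461 + 1464973·74 = 109075463 (mod 142102381).

109075463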